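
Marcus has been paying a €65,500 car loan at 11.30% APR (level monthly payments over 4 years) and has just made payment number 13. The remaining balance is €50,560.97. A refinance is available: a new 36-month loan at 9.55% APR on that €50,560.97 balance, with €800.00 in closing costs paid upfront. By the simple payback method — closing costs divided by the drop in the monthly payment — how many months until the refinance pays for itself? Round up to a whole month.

Current payment = 65,500 × 11.3%/12 / (1 − (1+0.0094167)^−48) = €1,702.44.
Refinanced payment = 50,560.97 × 0.0079583 / (1 − (1+0.0079583)^−36) = €1,620.80.
Monthly savings = €1,702.44 − €1,620.80 = €81.64.
Break-even = €800.00 / €81.64 = 9.80 → 10 months.

10 months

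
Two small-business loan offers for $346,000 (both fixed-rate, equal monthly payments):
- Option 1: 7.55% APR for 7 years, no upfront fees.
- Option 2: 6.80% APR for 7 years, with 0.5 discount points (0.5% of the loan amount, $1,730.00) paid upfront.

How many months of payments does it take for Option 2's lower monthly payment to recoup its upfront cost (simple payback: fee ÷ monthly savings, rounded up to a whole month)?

14 months

Option 1: at 7.55% the monthly rate is 0.0062917, so the payment is 346,000 × 0.0062917 / (1 − 1.0062917^−84) = $5,315.59.
Option 2: monthly rate = 6.8%/12 = 0.0056667; payment = 346,000 × 0.0056667 / (1 − (1+0.0056667)^−84) = $5,188.30.
Monthly savings = $5,315.59 − $5,188.30 = $127.29.
Break-even = $1,730.00 / $127.29 = 13.59 → 14 months.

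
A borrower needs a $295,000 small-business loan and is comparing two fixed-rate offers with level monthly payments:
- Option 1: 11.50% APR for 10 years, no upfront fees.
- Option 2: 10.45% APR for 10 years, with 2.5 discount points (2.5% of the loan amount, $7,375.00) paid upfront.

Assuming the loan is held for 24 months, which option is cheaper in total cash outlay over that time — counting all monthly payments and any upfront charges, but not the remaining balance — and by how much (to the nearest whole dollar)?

Option 1 by $3,169

Option 1: at 11.50% the monthly rate is 0.0095833, so the payment is 295,000 × 0.0095833 / (1 − 1.0095833^−120) = $4,147.57.
Option 2: monthly rate = 10.45%/12 = 0.0087083; payment = 295,000 × 0.0087083 / (1 − (1+0.0087083)^−120) = $3,972.33.
Over 24 months: Option 1 costs 24 × $4,147.57 = $99,541.68; Option 2 costs 24 × $3,972.33 + $7,375.00 = $102,710.92.
Option 1 is cheaper by $102,710.92 − $99,541.68 = $3,169.24.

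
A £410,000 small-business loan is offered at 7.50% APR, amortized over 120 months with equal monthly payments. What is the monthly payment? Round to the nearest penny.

£4,866.77

Monthly rate = 7.5%/12 = 0.0062500; payment = 410,000 × 0.0062500 / (1 − (1+0.0062500)^−120) = £4,866.77.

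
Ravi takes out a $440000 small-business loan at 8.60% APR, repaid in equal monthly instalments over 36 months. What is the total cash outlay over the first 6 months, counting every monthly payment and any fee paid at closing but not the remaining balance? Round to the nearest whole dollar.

$83,461

Monthly rate = 8.6%/12 = 0.0071667; payment = 440,000 × 0.0071667 / (1 − (1+0.0071667)^−36) = $13,910.11.
Total outlay = 6 × $13,910.11 = $83,460.66.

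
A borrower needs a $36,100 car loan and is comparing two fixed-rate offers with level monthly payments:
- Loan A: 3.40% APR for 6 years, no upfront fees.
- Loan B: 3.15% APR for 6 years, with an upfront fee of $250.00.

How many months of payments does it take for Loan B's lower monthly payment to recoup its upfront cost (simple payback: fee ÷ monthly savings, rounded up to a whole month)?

Loan A: monthly rate = 3.4%/12 = 0.0028333; payment = 36,100 × 0.0028333 / (1 − (1+0.0028333)^−72) = $554.98.
Loan B: at 3.15% the monthly rate is 0.0026250, so the payment is 36,100 × 0.0026250 / (1 − 1.0026250^−72) = $550.92.
Monthly savings = $554.98 − $550.92 = $4.06.
Break-even = $250.00 / $4.06 = 61.58 → 62 months.

62 months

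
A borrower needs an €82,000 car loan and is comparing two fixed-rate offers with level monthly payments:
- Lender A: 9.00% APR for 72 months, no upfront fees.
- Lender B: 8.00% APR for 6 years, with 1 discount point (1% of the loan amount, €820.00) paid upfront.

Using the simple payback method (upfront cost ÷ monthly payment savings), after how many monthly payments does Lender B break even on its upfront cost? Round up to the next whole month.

Lender A: at 9.00% the monthly rate is 0.0075000, so the payment is 82,000 × 0.0075000 / (1 − 1.0075000^−72) = €1,478.09.
Lender B: at 8.00% the monthly rate is 0.0066667, so the payment is 82,000 × 0.0066667 / (1 − 1.0066667^−72) = €1,437.73.
Monthly savings = €1,478.09 − €1,437.73 = €40.36.
Break-even = €820.00 / €40.36 = 20.32 → 21 months.

21 months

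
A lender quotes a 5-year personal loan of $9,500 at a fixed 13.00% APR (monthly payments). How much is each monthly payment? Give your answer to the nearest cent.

At 13.00% the monthly rate is 0.0108333, so the payment is 9,500 × 0.0108333 / (1 − 1.0108333^−60) = $216.15.

$216.15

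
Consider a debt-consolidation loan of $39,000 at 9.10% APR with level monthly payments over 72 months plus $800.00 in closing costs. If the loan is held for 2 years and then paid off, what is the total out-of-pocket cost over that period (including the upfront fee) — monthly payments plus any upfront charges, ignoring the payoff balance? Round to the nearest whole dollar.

$17,718

Monthly rate = 9.1%/12 = 0.0075833; payment = 39,000 × 0.0075833 / (1 − (1+0.0075833)^−72) = $704.93.
Total outlay = 24 × $704.93 + $800.00 = $17,718.32.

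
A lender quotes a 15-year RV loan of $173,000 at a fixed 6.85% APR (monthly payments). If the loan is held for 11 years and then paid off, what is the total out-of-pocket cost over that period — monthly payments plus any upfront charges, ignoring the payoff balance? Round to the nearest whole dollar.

Monthly rate = 6.85%/12 = 0.0057083; payment = 173,000 × 0.0057083 / (1 − (1+0.0057083)^−180) = $1,540.50.
Total outlay = 132 × $1,540.50 = $203,346.00.

$203,346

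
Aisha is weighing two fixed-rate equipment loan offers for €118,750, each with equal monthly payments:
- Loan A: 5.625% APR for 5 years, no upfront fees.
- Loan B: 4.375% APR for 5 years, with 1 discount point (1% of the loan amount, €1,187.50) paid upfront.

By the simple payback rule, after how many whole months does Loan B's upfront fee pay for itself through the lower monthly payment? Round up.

18 months

Loan A: at 5.625% the monthly rate is 0.0046875, so the payment is 118,750 × 0.0046875 / (1 − 1.0046875^−60) = €2,275.12.
Loan B: at 4.375% the monthly rate is 0.0036458, so the payment is 118,750 × 0.0036458 / (1 − 1.0036458^−60) = €2,207.12.
Monthly savings = €2,275.12 − €2,207.12 = €68.00.
Break-even = €1,187.50 / €68.00 = 17.46 → 18 months.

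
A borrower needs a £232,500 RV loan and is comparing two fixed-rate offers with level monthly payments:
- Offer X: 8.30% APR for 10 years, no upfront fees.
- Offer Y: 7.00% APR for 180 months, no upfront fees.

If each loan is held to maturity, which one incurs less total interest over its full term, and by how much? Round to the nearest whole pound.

Offer X: at 8.30% the monthly rate is 0.0069167, so the payment is 232,500 × 0.0069167 / (1 − 1.0069167^−120) = £2,857.86.
Total interest on Offer X = 120 × £2,857.86 − £232,500 = £110,443.20.
Offer Y: at 7.00% the monthly rate is 0.0058333, so the payment is 232,500 × 0.0058333 / (1 − 1.0058333^−180) = £2,089.78.
Total interest on Offer Y = 180 × £2,089.78 − £232,500 = £143,660.40.
Offer X is lower by £33,217.20.

Offer X by £33,217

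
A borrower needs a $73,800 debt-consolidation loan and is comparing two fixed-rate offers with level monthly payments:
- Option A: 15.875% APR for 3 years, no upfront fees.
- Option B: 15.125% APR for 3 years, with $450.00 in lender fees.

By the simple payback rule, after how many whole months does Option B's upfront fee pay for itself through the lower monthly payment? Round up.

17 months

Option A: monthly rate = 15.875%/12 = 0.0132292; payment = 73,800 × 0.0132292 / (1 − (1+0.0132292)^−36) = $2,590.04.
Option B: monthly rate = 15.125%/12 = 0.0126042; payment = 73,800 × 0.0126042 / (1 − (1+0.0126042)^−36) = $2,562.82.
Monthly savings = $2,590.04 − $2,562.82 = $27.22.
Break-even = $450.00 / $27.22 = 16.53 → 17 months.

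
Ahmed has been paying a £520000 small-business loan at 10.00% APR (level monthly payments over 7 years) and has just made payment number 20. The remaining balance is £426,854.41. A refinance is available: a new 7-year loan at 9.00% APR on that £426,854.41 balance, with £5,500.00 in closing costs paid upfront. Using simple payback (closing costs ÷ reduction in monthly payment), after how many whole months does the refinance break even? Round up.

4 months

Current payment = 520,000 × 10%/12 / (1 − (1+0.0083333)^−84) = £8,632.62.
Refinanced payment = 426,854.41 × 0.0075000 / (1 − (1+0.0075000)^−84) = £6,867.69.
Monthly savings = £8,632.62 − £6,867.69 = £1,764.93.
Break-even = £5,500.00 / £1,764.93 = 3.12 → 4 months.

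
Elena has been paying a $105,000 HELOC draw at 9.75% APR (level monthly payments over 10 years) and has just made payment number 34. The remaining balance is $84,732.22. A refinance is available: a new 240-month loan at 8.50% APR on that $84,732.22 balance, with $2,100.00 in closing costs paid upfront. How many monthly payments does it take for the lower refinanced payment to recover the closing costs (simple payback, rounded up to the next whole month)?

Current payment = 105,000 × 9.75%/12 / (1 − (1+0.0081250)^−120) = $1,373.09.
Refinanced payment = 84,732.22 × 0.0070833 / (1 − (1+0.0070833)^−240) = $735.33.
Monthly savings = $1,373.09 − $735.33 = $637.76.
Break-even = $2,100.00 / $637.76 = 3.29 → 4 months.

4 months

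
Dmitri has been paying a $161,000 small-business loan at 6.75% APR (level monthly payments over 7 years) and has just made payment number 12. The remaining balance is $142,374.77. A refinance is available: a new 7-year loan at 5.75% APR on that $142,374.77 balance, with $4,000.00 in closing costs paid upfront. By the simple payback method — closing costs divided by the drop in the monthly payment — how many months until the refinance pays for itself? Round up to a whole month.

12 months

Current payment = 161,000 × 6.75%/12 / (1 − (1+0.0056250)^−84) = $2,410.29.
Refinanced payment = 142,374.77 × 0.0047917 / (1 − (1+0.0047917)^−84) = $2,062.87.
Monthly savings = $2,410.29 − $2,062.87 = $347.42.
Break-even = $4,000.00 / $347.42 = 11.51 → 12 months.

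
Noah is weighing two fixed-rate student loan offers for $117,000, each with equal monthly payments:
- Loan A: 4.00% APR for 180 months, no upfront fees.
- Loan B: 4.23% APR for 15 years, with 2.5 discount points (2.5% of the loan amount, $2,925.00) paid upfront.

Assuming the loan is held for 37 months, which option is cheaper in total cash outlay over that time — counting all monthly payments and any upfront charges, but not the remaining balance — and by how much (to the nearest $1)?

Loan A: at 4.00% the monthly rate is 0.0033333, so the payment is 117,000 × 0.0033333 / (1 − 1.0033333^−180) = $865.43.
Loan B: monthly rate = 4.23%/12 = 0.0035250; payment = 117,000 × 0.0035250 / (1 − (1+0.0035250)^−180) = $878.98.
Over 37 months: Loan A costs 37 × $865.43 = $32,020.91; Loan B costs 37 × $878.98 + $2,925.00 = $35,447.26.
Loan A is cheaper by $35,447.26 − $32,020.91 = $3,426.35.

Loan A by $3,426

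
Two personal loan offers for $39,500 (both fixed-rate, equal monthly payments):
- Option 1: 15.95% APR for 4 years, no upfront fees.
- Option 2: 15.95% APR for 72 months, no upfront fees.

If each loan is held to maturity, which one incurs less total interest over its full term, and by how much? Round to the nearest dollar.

Option 1 by $7,929

Option 1: at 15.95% the monthly rate is 0.0132917, so the payment is 39,500 × 0.0132917 / (1 − 1.0132917^−48) = $1,118.43.
Total interest on Option 1 = 48 × $1,118.43 − $39,500 = $14,184.64.
Option 2: at 15.95% the monthly rate is 0.0132917, so the payment is 39,500 × 0.0132917 / (1 − 1.0132917^−72) = $855.74.
Total interest on Option 2 = 72 × $855.74 − $39,500 = $22,113.28.
Option 1 is lower by $7,928.64.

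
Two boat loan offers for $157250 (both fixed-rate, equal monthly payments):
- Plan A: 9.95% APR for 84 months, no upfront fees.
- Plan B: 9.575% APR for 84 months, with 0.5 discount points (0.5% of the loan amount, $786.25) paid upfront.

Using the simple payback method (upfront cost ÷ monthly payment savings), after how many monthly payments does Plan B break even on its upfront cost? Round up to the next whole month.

26 months

Plan A: monthly rate = 9.95%/12 = 0.0082917; payment = 157,250 × 0.0082917 / (1 − (1+0.0082917)^−84) = $2,606.48.
Plan B: monthly rate = 9.575%/12 = 0.0079792; payment = 157,250 × 0.0079792 / (1 − (1+0.0079792)^−84) = $2,576.13.
Monthly savings = $2,606.48 − $2,576.13 = $30.35.
Break-even = $786.25 / $30.35 = 25.91 → 26 months.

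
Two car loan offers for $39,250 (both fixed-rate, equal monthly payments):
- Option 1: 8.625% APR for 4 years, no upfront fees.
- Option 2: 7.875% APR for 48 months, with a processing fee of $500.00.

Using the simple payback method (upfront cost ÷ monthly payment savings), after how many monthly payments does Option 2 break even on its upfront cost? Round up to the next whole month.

37 months

Option 1: at 8.625% the monthly rate is 0.0071875, so the payment is 39,250 × 0.0071875 / (1 − 1.0071875^−48) = $969.76.
Option 2: at 7.875% the monthly rate is 0.0065625, so the payment is 39,250 × 0.0065625 / (1 − 1.0065625^−48) = $955.91.
Monthly savings = $969.76 − $955.91 = $13.85.
Break-even = $500.00 / $13.85 = 36.10 → 37 months.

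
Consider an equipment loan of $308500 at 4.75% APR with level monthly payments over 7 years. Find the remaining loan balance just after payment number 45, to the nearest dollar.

$155,985

With monthly rate i = 4.75%/12 = 0.0039583, the balance after k of n payments is P · [(1+i)^n − (1+i)^k] / [(1+i)^n − 1].
(1+0.0039583)^84 = 1.39353496 and (1+0.0039583)^45 = 1.19455459, so the balance is 308,500 × (1.39353496 − 1.19455459) / (1.39353496 − 1) = $155,984.73.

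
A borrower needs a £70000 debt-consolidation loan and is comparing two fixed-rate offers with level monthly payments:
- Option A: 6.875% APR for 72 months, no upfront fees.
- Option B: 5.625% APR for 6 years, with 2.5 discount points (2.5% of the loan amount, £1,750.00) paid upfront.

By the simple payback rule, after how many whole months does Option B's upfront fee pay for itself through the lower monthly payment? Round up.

Option A: at 6.875% the monthly rate is 0.0057292, so the payment is 70,000 × 0.0057292 / (1 − 1.0057292^−72) = £1,189.23.
Option B: monthly rate = 5.625%/12 = 0.0046875; payment = 70,000 × 0.0046875 / (1 − (1+0.0046875)^−72) = £1,147.75.
Monthly savings = £1,189.23 − £1,147.75 = £41.48.
Break-even = £1,750.00 / £41.48 = 42.19 → 43 months.

43 months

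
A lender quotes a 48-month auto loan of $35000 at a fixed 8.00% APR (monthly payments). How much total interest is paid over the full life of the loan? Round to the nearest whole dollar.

$6,014

Monthly rate = 8%/12 = 0.0066667; payment = 35,000 × 0.0066667 / (1 − (1+0.0066667)^−48) = $854.45.
Total paid = 48 × $854.45 = $41,013.60; interest = $41,013.60 − $35,000 = $6,013.60.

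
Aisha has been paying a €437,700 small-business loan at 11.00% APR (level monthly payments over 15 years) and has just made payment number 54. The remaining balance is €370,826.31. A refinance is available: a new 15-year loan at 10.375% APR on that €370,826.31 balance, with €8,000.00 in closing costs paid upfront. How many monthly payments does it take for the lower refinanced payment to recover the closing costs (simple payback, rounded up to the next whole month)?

Current payment = 437,700 × 11%/12 / (1 − (1+0.0091667)^−180) = €4,974.88.
Refinanced payment = 370,826.31 × 0.0086458 / (1 − (1+0.0086458)^−180) = €4,070.42.
Monthly savings = €4,974.88 − €4,070.42 = €904.46.
Break-even = €8,000.00 / €904.46 = 8.85 → 9 months.

9 months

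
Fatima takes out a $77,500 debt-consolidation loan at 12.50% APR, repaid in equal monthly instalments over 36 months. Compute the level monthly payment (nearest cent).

$2,592.66

At 12.50% the monthly rate is 0.0104167, so the payment is 77,500 × 0.0104167 / (1 − 1.0104167^−36) = $2,592.66.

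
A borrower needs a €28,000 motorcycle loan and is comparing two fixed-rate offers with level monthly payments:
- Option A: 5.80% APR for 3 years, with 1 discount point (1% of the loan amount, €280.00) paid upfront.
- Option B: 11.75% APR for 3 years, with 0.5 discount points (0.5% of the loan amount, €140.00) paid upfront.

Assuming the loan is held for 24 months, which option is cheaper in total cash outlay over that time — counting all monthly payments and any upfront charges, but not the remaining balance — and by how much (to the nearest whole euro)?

Option A by €1,717

Option A: monthly rate = 5.8%/12 = 0.0048333; payment = 28,000 × 0.0048333 / (1 − (1+0.0048333)^−36) = €849.28.
Option B: at 11.75% the monthly rate is 0.0097917, so the payment is 28,000 × 0.0097917 / (1 − 1.0097917^−36) = €926.66.
Over 24 months: Option A costs 24 × €849.28 + €280.00 = €20,662.72; Option B costs 24 × €926.66 + €140.00 = €22,379.84.
Option A is cheaper by €22,379.84 − €20,662.72 = €1,717.12.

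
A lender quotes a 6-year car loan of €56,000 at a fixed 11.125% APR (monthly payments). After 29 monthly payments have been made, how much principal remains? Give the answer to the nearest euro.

€37,785

With monthly rate i = 11.125%/12 = 0.0092708, the balance after k of n payments is P · [(1+i)^n − (1+i)^k] / [(1+i)^n − 1].
(1+0.0092708)^72 = 1.94337247 and (1+0.0092708)^29 = 1.30684465, so the balance is 56,000 × (1.94337247 − 1.30684465) / (1.94337247 − 1) = €37,785.24.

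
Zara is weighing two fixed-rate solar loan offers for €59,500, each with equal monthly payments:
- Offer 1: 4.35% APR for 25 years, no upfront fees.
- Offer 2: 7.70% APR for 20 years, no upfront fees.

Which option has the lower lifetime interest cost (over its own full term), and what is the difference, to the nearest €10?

Offer 1: monthly rate = 4.35%/12 = 0.0036250; payment = 59,500 × 0.0036250 / (1 − (1+0.0036250)^−300) = €325.67.
Total interest on Offer 1 = 300 × €325.67 − €59,500 = €38,201.00.
Offer 2: at 7.70% the monthly rate is 0.0064167, so the payment is 59,500 × 0.0064167 / (1 − 1.0064167^−240) = €486.63.
Total interest on Offer 2 = 240 × €486.63 − €59,500 = €57,291.20.
Offer 1 is lower by €19,090.20.

Offer 1 by €19,090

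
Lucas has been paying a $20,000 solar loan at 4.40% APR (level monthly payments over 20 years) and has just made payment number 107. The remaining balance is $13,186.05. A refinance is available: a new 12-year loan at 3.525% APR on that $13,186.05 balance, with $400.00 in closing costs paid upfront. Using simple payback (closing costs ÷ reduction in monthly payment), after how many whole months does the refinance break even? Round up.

31 months

Current payment = 20,000 × 4.4%/12 / (1 − (1+0.0036667)^−240) = $125.45.
Refinanced payment = 13,186.05 × 0.0029375 / (1 − (1+0.0029375)^−144) = $112.43.
Monthly savings = $125.45 − $112.43 = $13.02.
Break-even = $400.00 / $13.02 = 30.72 → 31 months.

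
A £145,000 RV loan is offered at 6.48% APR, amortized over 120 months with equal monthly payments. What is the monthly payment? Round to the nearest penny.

£1,644.97

At 6.48% the monthly rate is 0.0054000, so the payment is 145,000 × 0.0054000 / (1 − 1.0054000^−120) = £1,644.97.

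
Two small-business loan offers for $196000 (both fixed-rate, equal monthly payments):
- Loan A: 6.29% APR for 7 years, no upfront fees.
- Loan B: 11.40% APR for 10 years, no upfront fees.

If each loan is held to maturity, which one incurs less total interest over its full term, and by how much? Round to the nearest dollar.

Loan A: monthly rate = 6.29%/12 = 0.0052417; payment = 196,000 × 0.0052417 / (1 − (1+0.0052417)^−84) = $2,890.60.
Total interest on Loan A = 84 × $2,890.60 − $196,000 = $46,810.40.
Loan B: at 11.40% the monthly rate is 0.0095000, so the payment is 196,000 × 0.0095000 / (1 − 1.0095000^−120) = $2,744.47.
Total interest on Loan B = 120 × $2,744.47 − $196,000 = $133,336.40.
Loan A is lower by $86,526.00.

Loan A by $86,526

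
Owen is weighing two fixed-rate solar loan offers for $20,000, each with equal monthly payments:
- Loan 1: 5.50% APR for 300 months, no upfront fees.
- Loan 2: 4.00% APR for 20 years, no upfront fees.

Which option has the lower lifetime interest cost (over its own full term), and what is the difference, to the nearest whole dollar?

Loan 2 by $7,758

Loan 1: at 5.50% the monthly rate is 0.0045833, so the payment is 20,000 × 0.0045833 / (1 − 1.0045833^−300) = $122.82.
Total interest on Loan 1 = 300 × $122.82 − $20,000 = $16,846.00.
Loan 2: at 4.00% the monthly rate is 0.0033333, so the payment is 20,000 × 0.0033333 / (1 − 1.0033333^−240) = $121.20.
Total interest on Loan 2 = 240 × $121.20 − $20,000 = $9,088.00.
Loan 2 is lower by $7,758.00.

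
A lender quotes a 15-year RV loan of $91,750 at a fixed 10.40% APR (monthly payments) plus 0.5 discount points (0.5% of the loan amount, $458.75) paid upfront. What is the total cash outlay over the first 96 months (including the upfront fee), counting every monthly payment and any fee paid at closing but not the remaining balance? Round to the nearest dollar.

At 10.40% the monthly rate is 0.0086667, so the payment is 91,750 × 0.0086667 / (1 − 1.0086667^−180) = $1,008.52.
Total outlay = 96 × $1,008.52 + $458.75 = $97,276.67.

$97,277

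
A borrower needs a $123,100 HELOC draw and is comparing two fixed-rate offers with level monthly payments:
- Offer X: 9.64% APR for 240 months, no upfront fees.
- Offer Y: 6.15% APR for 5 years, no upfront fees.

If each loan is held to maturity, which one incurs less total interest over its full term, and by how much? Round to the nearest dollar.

Offer X: monthly rate = 9.64%/12 = 0.0080333; payment = 123,100 × 0.0080333 / (1 − (1+0.0080333)^−240) = $1,158.73.
Total interest on Offer X = 240 × $1,158.73 − $123,100 = $154,995.20.
Offer Y: at 6.15% the monthly rate is 0.0051250, so the payment is 123,100 × 0.0051250 / (1 − 1.0051250^−60) = $2,388.46.
Total interest on Offer Y = 60 × $2,388.46 − $123,100 = $20,207.60.
Offer Y is lower by $134,787.60.

Offer Y by $134,788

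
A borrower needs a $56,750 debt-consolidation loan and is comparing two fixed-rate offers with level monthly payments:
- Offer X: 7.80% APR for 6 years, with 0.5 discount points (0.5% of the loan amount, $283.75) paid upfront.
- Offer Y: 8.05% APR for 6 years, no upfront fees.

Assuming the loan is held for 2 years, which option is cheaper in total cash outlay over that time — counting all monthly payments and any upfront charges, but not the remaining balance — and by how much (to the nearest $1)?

Offer Y by $118

Offer X: monthly rate = 7.8%/12 = 0.0065000; payment = 56,750 × 0.0065000 / (1 − (1+0.0065000)^−72) = $989.48.
Offer Y: monthly rate = 8.05%/12 = 0.0067083; payment = 56,750 × 0.0067083 / (1 − (1+0.0067083)^−72) = $996.40.
Over 24 months: Offer X costs 24 × $989.48 + $283.75 = $24,031.27; Offer Y costs 24 × $996.40 = $23,913.60.
Offer Y is cheaper by $24,031.27 − $23,913.60 = $117.67.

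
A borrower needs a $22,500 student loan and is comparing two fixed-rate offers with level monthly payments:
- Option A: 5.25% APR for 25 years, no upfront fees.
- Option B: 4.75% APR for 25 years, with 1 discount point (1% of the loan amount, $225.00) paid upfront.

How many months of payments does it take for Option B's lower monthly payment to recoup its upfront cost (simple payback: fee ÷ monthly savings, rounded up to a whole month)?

35 months

Option A: monthly rate = 5.25%/12 = 0.0043750; payment = 22,500 × 0.0043750 / (1 − (1+0.0043750)^−300) = $134.83.
Option B: at 4.75% the monthly rate is 0.0039583, so the payment is 22,500 × 0.0039583 / (1 − 1.0039583^−300) = $128.28.
Monthly savings = $134.83 − $128.28 = $6.55.
Break-even = $225.00 / $6.55 = 34.35 → 35 months.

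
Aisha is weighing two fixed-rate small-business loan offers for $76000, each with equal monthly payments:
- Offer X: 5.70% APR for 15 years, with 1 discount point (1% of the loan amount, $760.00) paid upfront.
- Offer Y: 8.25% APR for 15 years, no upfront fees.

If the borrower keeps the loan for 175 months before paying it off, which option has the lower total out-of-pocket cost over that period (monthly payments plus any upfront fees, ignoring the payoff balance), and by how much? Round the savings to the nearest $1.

Offer X by $18,180

Offer X: at 5.70% the monthly rate is 0.0047500, so the payment is 76,000 × 0.0047500 / (1 − 1.0047500^−180) = $629.08.
Offer Y: monthly rate = 8.25%/12 = 0.0068750; payment = 76,000 × 0.0068750 / (1 − (1+0.0068750)^−180) = $737.31.
Over 175 months: Offer X costs 175 × $629.08 + $760.00 = $110,849.00; Offer Y costs 175 × $737.31 = $129,029.25.
Offer X is cheaper by $129,029.25 − $110,849.00 = $18,180.25.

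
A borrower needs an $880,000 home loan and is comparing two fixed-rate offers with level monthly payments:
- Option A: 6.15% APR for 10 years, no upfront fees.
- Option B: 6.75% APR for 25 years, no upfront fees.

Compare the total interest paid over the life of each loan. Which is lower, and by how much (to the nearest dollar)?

Option A: at 6.15% the monthly rate is 0.0051250, so the payment is 880,000 × 0.0051250 / (1 − 1.0051250^−120) = $9,836.22.
Total interest on Option A = 120 × $9,836.22 − $880,000 = $300,346.40.
Option B: monthly rate = 6.75%/12 = 0.0056250; payment = 880,000 × 0.0056250 / (1 − (1+0.0056250)^−300) = $6,080.02.
Total interest on Option B = 300 × $6,080.02 − $880,000 = $944,006.00.
Option A is lower by $643,659.60.

Option A by $643,660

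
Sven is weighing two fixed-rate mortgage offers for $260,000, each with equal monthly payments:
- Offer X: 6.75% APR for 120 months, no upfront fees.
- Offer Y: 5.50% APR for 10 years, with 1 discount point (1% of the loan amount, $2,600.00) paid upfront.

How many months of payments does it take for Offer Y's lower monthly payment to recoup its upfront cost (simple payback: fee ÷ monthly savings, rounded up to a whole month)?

Offer X: monthly rate = 6.75%/12 = 0.0056250; payment = 260,000 × 0.0056250 / (1 − (1+0.0056250)^−120) = $2,985.43.
Offer Y: at 5.50% the monthly rate is 0.0045833, so the payment is 260,000 × 0.0045833 / (1 − 1.0045833^−120) = $2,821.68.
Monthly savings = $2,985.43 − $2,821.68 = $163.75.
Break-even = $2,600.00 / $163.75 = 15.88 → 16 months.

16 months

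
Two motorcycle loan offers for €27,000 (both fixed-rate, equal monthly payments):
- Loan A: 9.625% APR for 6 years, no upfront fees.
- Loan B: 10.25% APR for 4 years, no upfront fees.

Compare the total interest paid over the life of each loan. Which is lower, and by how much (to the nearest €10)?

Loan A: at 9.625% the monthly rate is 0.0080208, so the payment is 27,000 × 0.0080208 / (1 − 1.0080208^−72) = €495.11.
Total interest on Loan A = 72 × €495.11 − €27,000 = €8,647.92.
Loan B: monthly rate = 10.25%/12 = 0.0085417; payment = 27,000 × 0.0085417 / (1 − (1+0.0085417)^−48) = €688.04.
Total interest on Loan B = 48 × €688.04 − €27,000 = €6,025.92.
Loan B is lower by €2,622.00.

Loan B by €2,620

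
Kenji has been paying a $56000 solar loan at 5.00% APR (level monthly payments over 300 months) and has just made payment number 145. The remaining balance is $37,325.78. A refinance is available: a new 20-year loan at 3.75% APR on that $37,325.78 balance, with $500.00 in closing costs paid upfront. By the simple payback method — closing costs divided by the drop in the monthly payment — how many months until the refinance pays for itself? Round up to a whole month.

Current payment = 56,000 × 5%/12 / (1 − (1+0.0041667)^−300) = $327.37.
Refinanced payment = 37,325.78 × 0.0031250 / (1 − (1+0.0031250)^−240) = $221.30.
Monthly savings = $327.37 − $221.30 = $106.07.
Break-even = $500.00 / $106.07 = 4.71 → 5 months.

5 months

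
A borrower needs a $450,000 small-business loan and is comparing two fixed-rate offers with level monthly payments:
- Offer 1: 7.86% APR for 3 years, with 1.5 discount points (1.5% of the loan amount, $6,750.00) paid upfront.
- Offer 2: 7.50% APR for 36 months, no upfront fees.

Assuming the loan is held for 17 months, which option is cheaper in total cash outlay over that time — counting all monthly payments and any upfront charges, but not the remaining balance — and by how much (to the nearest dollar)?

Offer 2 by $8,017

Offer 1: at 7.86% the monthly rate is 0.0065500, so the payment is 450,000 × 0.0065500 / (1 − 1.0065500^−36) = $14,072.32.
Offer 2: at 7.50% the monthly rate is 0.0062500, so the payment is 450,000 × 0.0062500 / (1 − 1.0062500^−36) = $13,997.80.
Over 17 months: Offer 1 costs 17 × $14,072.32 + $6,750.00 = $245,979.44; Offer 2 costs 17 × $13,997.80 = $237,962.60.
Offer 2 is cheaper by $245,979.44 − $237,962.60 = $8,016.84.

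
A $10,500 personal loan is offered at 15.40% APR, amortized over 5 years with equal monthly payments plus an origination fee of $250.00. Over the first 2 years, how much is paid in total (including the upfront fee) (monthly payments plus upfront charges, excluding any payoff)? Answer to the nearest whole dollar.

$6,298

Monthly rate = 15.4%/12 = 0.0128333; payment = 10,500 × 0.0128333 / (1 − (1+0.0128333)^−60) = $252.00.
Total outlay = 24 × $252.00 + $250.00 = $6,298.00.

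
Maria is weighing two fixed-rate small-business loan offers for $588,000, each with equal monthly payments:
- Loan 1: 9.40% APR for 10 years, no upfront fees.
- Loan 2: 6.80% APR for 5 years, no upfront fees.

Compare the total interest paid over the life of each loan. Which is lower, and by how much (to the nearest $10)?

Loan 1: at 9.40% the monthly rate is 0.0078333, so the payment is 588,000 × 0.0078333 / (1 − 1.0078333^−120) = $7,576.42.
Total interest on Loan 1 = 120 × $7,576.42 − $588,000 = $321,170.40.
Loan 2: monthly rate = 6.8%/12 = 0.0056667; payment = 588,000 × 0.0056667 / (1 − (1+0.0056667)^−60) = $11,587.70.
Total interest on Loan 2 = 60 × $11,587.70 − $588,000 = $107,262.00.
Loan 2 is lower by $213,908.40.

Loan 2 by $213,910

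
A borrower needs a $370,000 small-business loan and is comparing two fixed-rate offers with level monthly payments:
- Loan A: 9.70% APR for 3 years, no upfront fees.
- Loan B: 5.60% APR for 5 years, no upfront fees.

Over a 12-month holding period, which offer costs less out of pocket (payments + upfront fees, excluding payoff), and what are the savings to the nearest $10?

Loan A: monthly rate = 9.7%/12 = 0.0080833; payment = 370,000 × 0.0080833 / (1 − (1+0.0080833)^−36) = $11,886.81.
Loan B: monthly rate = 5.6%/12 = 0.0046667; payment = 370,000 × 0.0046667 / (1 − (1+0.0046667)^−60) = $7,084.52.
Over 12 months: Loan A costs 12 × $11,886.81 = $142,641.72; Loan B costs 12 × $7,084.52 = $85,014.24.
Loan B is cheaper by $142,641.72 − $85,014.24 = $57,627.48.

Loan B by $57,630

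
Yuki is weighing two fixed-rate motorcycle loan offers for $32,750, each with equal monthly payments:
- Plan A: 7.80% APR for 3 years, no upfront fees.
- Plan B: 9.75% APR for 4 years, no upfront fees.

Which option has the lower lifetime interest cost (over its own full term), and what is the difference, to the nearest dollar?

Plan A by $2,845

Plan A: monthly rate = 7.8%/12 = 0.0065000; payment = 32,750 × 0.0065000 / (1 − (1+0.0065000)^−36) = $1,023.25.
Total interest on Plan A = 36 × $1,023.25 − $32,750 = $4,087.00.
Plan B: at 9.75% the monthly rate is 0.0081250, so the payment is 32,750 × 0.0081250 / (1 − 1.0081250^−48) = $826.70.
Total interest on Plan B = 48 × $826.70 − $32,750 = $6,931.60.
Plan A is lower by $2,844.60.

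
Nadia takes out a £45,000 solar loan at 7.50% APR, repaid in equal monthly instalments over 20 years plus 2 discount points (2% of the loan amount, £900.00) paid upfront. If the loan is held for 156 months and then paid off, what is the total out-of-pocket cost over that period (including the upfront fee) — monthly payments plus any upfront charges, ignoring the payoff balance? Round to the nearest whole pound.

At 7.50% the monthly rate is 0.0062500, so the payment is 45,000 × 0.0062500 / (1 − 1.0062500^−240) = £362.52.
Total outlay = 156 × £362.52 + £900.00 = £57,453.12.

£57,453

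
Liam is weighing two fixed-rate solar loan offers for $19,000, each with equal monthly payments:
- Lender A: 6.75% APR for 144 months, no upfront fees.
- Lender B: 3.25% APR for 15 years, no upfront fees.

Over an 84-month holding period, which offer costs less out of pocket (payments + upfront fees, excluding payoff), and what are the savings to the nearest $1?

Lender A: monthly rate = 6.75%/12 = 0.0056250; payment = 19,000 × 0.0056250 / (1 − (1+0.0056250)^−144) = $192.87.
Lender B: monthly rate = 3.25%/12 = 0.0027083; payment = 19,000 × 0.0027083 / (1 − (1+0.0027083)^−180) = $133.51.
Over 84 months: Lender A costs 84 × $192.87 = $16,201.08; Lender B costs 84 × $133.51 = $11,214.84.
Lender B is cheaper by $16,201.08 − $11,214.84 = $4,986.24.

Lender B by $4,986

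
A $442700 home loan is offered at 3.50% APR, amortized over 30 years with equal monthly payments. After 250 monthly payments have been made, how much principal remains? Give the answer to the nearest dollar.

$186,831

With monthly rate i = 3.5%/12 = 0.0029167, the balance after k of n payments is P · [(1+i)^n − (1+i)^k] / [(1+i)^n − 1].
(1+0.0029167)^360 = 2.85328717 and (1+0.0029167)^250 = 2.07115280, so the balance is 442,700 × (2.85328717 − 2.07115280) / (2.85328717 − 1) = $186,830.67.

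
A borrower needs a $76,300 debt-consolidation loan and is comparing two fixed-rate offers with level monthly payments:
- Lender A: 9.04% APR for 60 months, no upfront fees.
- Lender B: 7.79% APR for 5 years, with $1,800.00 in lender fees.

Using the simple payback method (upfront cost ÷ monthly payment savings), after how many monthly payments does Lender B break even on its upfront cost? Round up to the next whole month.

Lender A: monthly rate = 9.04%/12 = 0.0075333; payment = 76,300 × 0.0075333 / (1 − (1+0.0075333)^−60) = $1,585.34.
Lender B: monthly rate = 7.79%/12 = 0.0064917; payment = 76,300 × 0.0064917 / (1 − (1+0.0064917)^−60) = $1,539.43.
Monthly savings = $1,585.34 − $1,539.43 = $45.91.
Break-even = $1,800.00 / $45.91 = 39.21 → 40 months.

40 months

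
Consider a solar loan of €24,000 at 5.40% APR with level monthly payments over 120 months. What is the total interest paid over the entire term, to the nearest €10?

At 5.40% the monthly rate is 0.0045000, so the payment is 24,000 × 0.0045000 / (1 − 1.0045000^−120) = €259.28.
Total paid = 120 × €259.28 = €31,113.60; interest = €31,113.60 − €24,000 = €7,113.60.

€7,110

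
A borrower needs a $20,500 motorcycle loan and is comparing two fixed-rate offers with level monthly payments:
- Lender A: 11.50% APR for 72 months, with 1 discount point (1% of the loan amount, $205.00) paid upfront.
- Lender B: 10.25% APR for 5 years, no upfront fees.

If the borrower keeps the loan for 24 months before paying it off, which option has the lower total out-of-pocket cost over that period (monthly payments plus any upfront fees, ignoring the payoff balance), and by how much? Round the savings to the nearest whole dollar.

Lender A by $818

Lender A: at 11.50% the monthly rate is 0.0095833, so the payment is 20,500 × 0.0095833 / (1 − 1.0095833^−72) = $395.47.
Lender B: monthly rate = 10.25%/12 = 0.0085417; payment = 20,500 × 0.0085417 / (1 − (1+0.0085417)^−60) = $438.09.
Over 24 months: Lender A costs 24 × $395.47 + $205.00 = $9,696.28; Lender B costs 24 × $438.09 = $10,514.16.
Lender A is cheaper by $10,514.16 − $9,696.28 = $817.88.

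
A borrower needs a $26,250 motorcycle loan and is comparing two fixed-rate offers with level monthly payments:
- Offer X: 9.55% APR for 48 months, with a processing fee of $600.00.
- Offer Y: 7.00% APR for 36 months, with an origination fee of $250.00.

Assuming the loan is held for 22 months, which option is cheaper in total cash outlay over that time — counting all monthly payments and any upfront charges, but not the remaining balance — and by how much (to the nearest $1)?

Offer X by $2,959

Offer X: at 9.55% the monthly rate is 0.0079583, so the payment is 26,250 × 0.0079583 / (1 − 1.0079583^−48) = $660.11.
Offer Y: monthly rate = 7%/12 = 0.0058333; payment = 26,250 × 0.0058333 / (1 − (1+0.0058333)^−36) = $810.52.
Over 22 months: Offer X costs 22 × $660.11 + $600.00 = $15,122.42; Offer Y costs 22 × $810.52 + $250.00 = $18,081.44.
Offer X is cheaper by $18,081.44 − $15,122.42 = $2,959.02.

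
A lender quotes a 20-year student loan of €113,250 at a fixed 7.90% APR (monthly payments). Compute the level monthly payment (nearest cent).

Monthly rate = 7.9%/12 = 0.0065833; payment = 113,250 × 0.0065833 / (1 − (1+0.0065833)^−240) = €940.23.

€940.23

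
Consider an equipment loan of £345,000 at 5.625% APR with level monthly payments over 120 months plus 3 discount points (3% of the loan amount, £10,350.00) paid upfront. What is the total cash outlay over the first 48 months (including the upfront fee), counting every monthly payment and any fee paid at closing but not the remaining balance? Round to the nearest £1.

Monthly rate = 5.625%/12 = 0.0046875; payment = 345,000 × 0.0046875 / (1 − (1+0.0046875)^−120) = £3,765.56.
Total outlay = 48 × £3,765.56 + £10,350.00 = £191,096.88.

£191,097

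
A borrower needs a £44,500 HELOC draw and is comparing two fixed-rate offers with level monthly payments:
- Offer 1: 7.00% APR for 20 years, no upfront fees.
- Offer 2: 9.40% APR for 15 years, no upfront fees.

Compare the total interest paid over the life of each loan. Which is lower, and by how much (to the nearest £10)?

Offer 1: monthly rate = 7%/12 = 0.0058333; payment = 44,500 × 0.0058333 / (1 − (1+0.0058333)^−240) = £345.01.
Total interest on Offer 1 = 240 × £345.01 − £44,500 = £38,302.40.
Offer 2: monthly rate = 9.4%/12 = 0.0078333; payment = 44,500 × 0.0078333 / (1 − (1+0.0078333)^−180) = £462.00.
Total interest on Offer 2 = 180 × £462.00 − £44,500 = £38,660.00.
Offer 1 is lower by £357.60.

Offer 1 by £360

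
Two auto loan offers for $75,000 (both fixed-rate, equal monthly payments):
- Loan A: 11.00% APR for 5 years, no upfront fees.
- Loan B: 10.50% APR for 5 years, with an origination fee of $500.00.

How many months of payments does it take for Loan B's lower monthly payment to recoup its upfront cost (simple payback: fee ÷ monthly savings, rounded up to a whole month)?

27 months

Loan A: at 11.00% the monthly rate is 0.0091667, so the payment is 75,000 × 0.0091667 / (1 − 1.0091667^−60) = $1,630.68.
Loan B: monthly rate = 10.5%/12 = 0.0087500; payment = 75,000 × 0.0087500 / (1 − (1+0.0087500)^−60) = $1,612.04.
Monthly savings = $1,630.68 − $1,612.04 = $18.64.
Break-even = $500.00 / $18.64 = 26.82 → 27 months.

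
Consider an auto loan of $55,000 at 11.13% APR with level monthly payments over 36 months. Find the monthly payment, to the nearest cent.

$1,804.02

Monthly rate = 11.13%/12 = 0.0092750; payment = 55,000 × 0.0092750 / (1 − (1+0.0092750)^−36) = $1,804.02.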